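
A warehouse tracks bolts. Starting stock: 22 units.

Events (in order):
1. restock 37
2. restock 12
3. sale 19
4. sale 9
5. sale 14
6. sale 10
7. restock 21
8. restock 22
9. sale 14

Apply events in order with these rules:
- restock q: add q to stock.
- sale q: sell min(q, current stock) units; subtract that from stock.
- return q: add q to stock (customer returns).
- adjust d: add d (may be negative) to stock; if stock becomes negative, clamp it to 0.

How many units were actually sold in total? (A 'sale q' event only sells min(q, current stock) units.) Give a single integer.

Answer: 66

Derivation:
Processing events:
Start: stock = 22
  Event 1 (restock 37): 22 + 37 = 59
  Event 2 (restock 12): 59 + 12 = 71
  Event 3 (sale 19): sell min(19,71)=19. stock: 71 - 19 = 52. total_sold = 19
  Event 4 (sale 9): sell min(9,52)=9. stock: 52 - 9 = 43. total_sold = 28
  Event 5 (sale 14): sell min(14,43)=14. stock: 43 - 14 = 29. total_sold = 42
  Event 6 (sale 10): sell min(10,29)=10. stock: 29 - 10 = 19. total_sold = 52
  Event 7 (restock 21): 19 + 21 = 40
  Event 8 (restock 22): 40 + 22 = 62
  Event 9 (sale 14): sell min(14,62)=14. stock: 62 - 14 = 48. total_sold = 66
Final: stock = 48, total_sold = 66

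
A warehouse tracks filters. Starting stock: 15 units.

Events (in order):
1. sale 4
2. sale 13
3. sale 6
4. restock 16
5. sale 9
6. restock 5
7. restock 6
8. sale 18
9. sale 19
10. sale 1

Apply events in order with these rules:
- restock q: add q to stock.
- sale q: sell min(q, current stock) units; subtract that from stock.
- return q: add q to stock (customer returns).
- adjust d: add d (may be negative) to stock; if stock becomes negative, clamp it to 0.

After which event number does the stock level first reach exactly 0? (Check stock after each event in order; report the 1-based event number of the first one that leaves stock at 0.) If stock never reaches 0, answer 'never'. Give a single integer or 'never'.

Processing events:
Start: stock = 15
  Event 1 (sale 4): sell min(4,15)=4. stock: 15 - 4 = 11. total_sold = 4
  Event 2 (sale 13): sell min(13,11)=11. stock: 11 - 11 = 0. total_sold = 15
  Event 3 (sale 6): sell min(6,0)=0. stock: 0 - 0 = 0. total_sold = 15
  Event 4 (restock 16): 0 + 16 = 16
  Event 5 (sale 9): sell min(9,16)=9. stock: 16 - 9 = 7. total_sold = 24
  Event 6 (restock 5): 7 + 5 = 12
  Event 7 (restock 6): 12 + 6 = 18
  Event 8 (sale 18): sell min(18,18)=18. stock: 18 - 18 = 0. total_sold = 42
  Event 9 (sale 19): sell min(19,0)=0. stock: 0 - 0 = 0. total_sold = 42
  Event 10 (sale 1): sell min(1,0)=0. stock: 0 - 0 = 0. total_sold = 42
Final: stock = 0, total_sold = 42

First zero at event 2.

Answer: 2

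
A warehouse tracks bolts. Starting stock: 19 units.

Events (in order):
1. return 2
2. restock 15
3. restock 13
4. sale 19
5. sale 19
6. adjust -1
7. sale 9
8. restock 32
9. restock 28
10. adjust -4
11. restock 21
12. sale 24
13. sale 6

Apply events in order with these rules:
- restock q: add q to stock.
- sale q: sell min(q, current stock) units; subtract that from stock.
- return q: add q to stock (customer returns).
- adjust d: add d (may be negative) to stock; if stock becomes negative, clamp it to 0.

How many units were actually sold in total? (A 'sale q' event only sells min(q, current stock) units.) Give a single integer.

Processing events:
Start: stock = 19
  Event 1 (return 2): 19 + 2 = 21
  Event 2 (restock 15): 21 + 15 = 36
  Event 3 (restock 13): 36 + 13 = 49
  Event 4 (sale 19): sell min(19,49)=19. stock: 49 - 19 = 30. total_sold = 19
  Event 5 (sale 19): sell min(19,30)=19. stock: 30 - 19 = 11. total_sold = 38
  Event 6 (adjust -1): 11 + -1 = 10
  Event 7 (sale 9): sell min(9,10)=9. stock: 10 - 9 = 1. total_sold = 47
  Event 8 (restock 32): 1 + 32 = 33
  Event 9 (restock 28): 33 + 28 = 61
  Event 10 (adjust -4): 61 + -4 = 57
  Event 11 (restock 21): 57 + 21 = 78
  Event 12 (sale 24): sell min(24,78)=24. stock: 78 - 24 = 54. total_sold = 71
  Event 13 (sale 6): sell min(6,54)=6. stock: 54 - 6 = 48. total_sold = 77
Final: stock = 48, total_sold = 77

Answer: 77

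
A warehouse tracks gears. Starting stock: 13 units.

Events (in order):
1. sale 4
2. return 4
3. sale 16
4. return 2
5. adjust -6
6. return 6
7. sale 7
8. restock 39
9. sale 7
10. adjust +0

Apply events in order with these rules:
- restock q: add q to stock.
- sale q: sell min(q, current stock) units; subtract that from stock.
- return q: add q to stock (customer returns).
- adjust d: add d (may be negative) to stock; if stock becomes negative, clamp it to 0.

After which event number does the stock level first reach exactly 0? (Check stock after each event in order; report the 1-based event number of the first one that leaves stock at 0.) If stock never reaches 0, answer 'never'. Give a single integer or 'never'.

Answer: 3

Derivation:
Processing events:
Start: stock = 13
  Event 1 (sale 4): sell min(4,13)=4. stock: 13 - 4 = 9. total_sold = 4
  Event 2 (return 4): 9 + 4 = 13
  Event 3 (sale 16): sell min(16,13)=13. stock: 13 - 13 = 0. total_sold = 17
  Event 4 (return 2): 0 + 2 = 2
  Event 5 (adjust -6): 2 + -6 = 0 (clamped to 0)
  Event 6 (return 6): 0 + 6 = 6
  Event 7 (sale 7): sell min(7,6)=6. stock: 6 - 6 = 0. total_sold = 23
  Event 8 (restock 39): 0 + 39 = 39
  Event 9 (sale 7): sell min(7,39)=7. stock: 39 - 7 = 32. total_sold = 30
  Event 10 (adjust +0): 32 + 0 = 32
Final: stock = 32, total_sold = 30

First zero at event 3.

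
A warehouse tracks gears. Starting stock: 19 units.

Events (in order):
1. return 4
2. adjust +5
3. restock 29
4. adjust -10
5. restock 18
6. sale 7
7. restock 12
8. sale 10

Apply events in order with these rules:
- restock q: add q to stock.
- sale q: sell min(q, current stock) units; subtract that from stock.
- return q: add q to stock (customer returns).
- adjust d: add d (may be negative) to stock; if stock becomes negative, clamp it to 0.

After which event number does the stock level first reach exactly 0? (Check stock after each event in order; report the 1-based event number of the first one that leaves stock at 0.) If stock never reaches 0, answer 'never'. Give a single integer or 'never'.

Answer: never

Derivation:
Processing events:
Start: stock = 19
  Event 1 (return 4): 19 + 4 = 23
  Event 2 (adjust +5): 23 + 5 = 28
  Event 3 (restock 29): 28 + 29 = 57
  Event 4 (adjust -10): 57 + -10 = 47
  Event 5 (restock 18): 47 + 18 = 65
  Event 6 (sale 7): sell min(7,65)=7. stock: 65 - 7 = 58. total_sold = 7
  Event 7 (restock 12): 58 + 12 = 70
  Event 8 (sale 10): sell min(10,70)=10. stock: 70 - 10 = 60. total_sold = 17
Final: stock = 60, total_sold = 17

Stock never reaches 0.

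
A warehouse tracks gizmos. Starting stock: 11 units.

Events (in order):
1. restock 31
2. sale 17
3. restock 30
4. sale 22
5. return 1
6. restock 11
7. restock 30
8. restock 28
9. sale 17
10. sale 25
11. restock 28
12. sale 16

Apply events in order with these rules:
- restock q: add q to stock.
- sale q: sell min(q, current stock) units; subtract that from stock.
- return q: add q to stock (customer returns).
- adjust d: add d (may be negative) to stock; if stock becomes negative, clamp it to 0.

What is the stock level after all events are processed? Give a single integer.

Processing events:
Start: stock = 11
  Event 1 (restock 31): 11 + 31 = 42
  Event 2 (sale 17): sell min(17,42)=17. stock: 42 - 17 = 25. total_sold = 17
  Event 3 (restock 30): 25 + 30 = 55
  Event 4 (sale 22): sell min(22,55)=22. stock: 55 - 22 = 33. total_sold = 39
  Event 5 (return 1): 33 + 1 = 34
  Event 6 (restock 11): 34 + 11 = 45
  Event 7 (restock 30): 45 + 30 = 75
  Event 8 (restock 28): 75 + 28 = 103
  Event 9 (sale 17): sell min(17,103)=17. stock: 103 - 17 = 86. total_sold = 56
  Event 10 (sale 25): sell min(25,86)=25. stock: 86 - 25 = 61. total_sold = 81
  Event 11 (restock 28): 61 + 28 = 89
  Event 12 (sale 16): sell min(16,89)=16. stock: 89 - 16 = 73. total_sold = 97
Final: stock = 73, total_sold = 97

Answer: 73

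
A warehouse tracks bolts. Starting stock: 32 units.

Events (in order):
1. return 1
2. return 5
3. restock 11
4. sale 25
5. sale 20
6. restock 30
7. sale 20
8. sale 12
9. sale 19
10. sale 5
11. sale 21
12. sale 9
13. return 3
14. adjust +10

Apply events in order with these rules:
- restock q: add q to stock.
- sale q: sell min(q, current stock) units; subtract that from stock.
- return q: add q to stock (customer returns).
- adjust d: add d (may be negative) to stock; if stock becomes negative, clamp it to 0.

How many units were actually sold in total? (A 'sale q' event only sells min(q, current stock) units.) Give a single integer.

Answer: 79

Derivation:
Processing events:
Start: stock = 32
  Event 1 (return 1): 32 + 1 = 33
  Event 2 (return 5): 33 + 5 = 38
  Event 3 (restock 11): 38 + 11 = 49
  Event 4 (sale 25): sell min(25,49)=25. stock: 49 - 25 = 24. total_sold = 25
  Event 5 (sale 20): sell min(20,24)=20. stock: 24 - 20 = 4. total_sold = 45
  Event 6 (restock 30): 4 + 30 = 34
  Event 7 (sale 20): sell min(20,34)=20. stock: 34 - 20 = 14. total_sold = 65
  Event 8 (sale 12): sell min(12,14)=12. stock: 14 - 12 = 2. total_sold = 77
  Event 9 (sale 19): sell min(19,2)=2. stock: 2 - 2 = 0. total_sold = 79
  Event 10 (sale 5): sell min(5,0)=0. stock: 0 - 0 = 0. total_sold = 79
  Event 11 (sale 21): sell min(21,0)=0. stock: 0 - 0 = 0. total_sold = 79
  Event 12 (sale 9): sell min(9,0)=0. stock: 0 - 0 = 0. total_sold = 79
  Event 13 (return 3): 0 + 3 = 3
  Event 14 (adjust +10): 3 + 10 = 13
Final: stock = 13, total_sold = 79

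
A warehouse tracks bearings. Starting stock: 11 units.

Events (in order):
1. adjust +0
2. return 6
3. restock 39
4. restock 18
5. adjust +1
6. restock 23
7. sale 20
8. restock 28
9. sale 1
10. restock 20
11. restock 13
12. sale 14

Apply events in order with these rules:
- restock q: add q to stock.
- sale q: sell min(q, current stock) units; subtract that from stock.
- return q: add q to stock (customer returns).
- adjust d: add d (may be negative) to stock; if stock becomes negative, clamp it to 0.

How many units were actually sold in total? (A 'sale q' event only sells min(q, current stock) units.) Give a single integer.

Answer: 35

Derivation:
Processing events:
Start: stock = 11
  Event 1 (adjust +0): 11 + 0 = 11
  Event 2 (return 6): 11 + 6 = 17
  Event 3 (restock 39): 17 + 39 = 56
  Event 4 (restock 18): 56 + 18 = 74
  Event 5 (adjust +1): 74 + 1 = 75
  Event 6 (restock 23): 75 + 23 = 98
  Event 7 (sale 20): sell min(20,98)=20. stock: 98 - 20 = 78. total_sold = 20
  Event 8 (restock 28): 78 + 28 = 106
  Event 9 (sale 1): sell min(1,106)=1. stock: 106 - 1 = 105. total_sold = 21
  Event 10 (restock 20): 105 + 20 = 125
  Event 11 (restock 13): 125 + 13 = 138
  Event 12 (sale 14): sell min(14,138)=14. stock: 138 - 14 = 124. total_sold = 35
Final: stock = 124, total_sold = 35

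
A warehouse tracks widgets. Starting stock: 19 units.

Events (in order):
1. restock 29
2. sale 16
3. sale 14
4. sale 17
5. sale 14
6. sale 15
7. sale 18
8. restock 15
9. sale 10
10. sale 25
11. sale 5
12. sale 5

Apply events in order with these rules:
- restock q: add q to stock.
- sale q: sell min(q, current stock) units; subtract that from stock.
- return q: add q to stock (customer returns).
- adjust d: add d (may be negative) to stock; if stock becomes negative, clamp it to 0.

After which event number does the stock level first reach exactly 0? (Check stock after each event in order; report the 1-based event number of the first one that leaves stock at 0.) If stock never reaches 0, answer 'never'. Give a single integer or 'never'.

Processing events:
Start: stock = 19
  Event 1 (restock 29): 19 + 29 = 48
  Event 2 (sale 16): sell min(16,48)=16. stock: 48 - 16 = 32. total_sold = 16
  Event 3 (sale 14): sell min(14,32)=14. stock: 32 - 14 = 18. total_sold = 30
  Event 4 (sale 17): sell min(17,18)=17. stock: 18 - 17 = 1. total_sold = 47
  Event 5 (sale 14): sell min(14,1)=1. stock: 1 - 1 = 0. total_sold = 48
  Event 6 (sale 15): sell min(15,0)=0. stock: 0 - 0 = 0. total_sold = 48
  Event 7 (sale 18): sell min(18,0)=0. stock: 0 - 0 = 0. total_sold = 48
  Event 8 (restock 15): 0 + 15 = 15
  Event 9 (sale 10): sell min(10,15)=10. stock: 15 - 10 = 5. total_sold = 58
  Event 10 (sale 25): sell min(25,5)=5. stock: 5 - 5 = 0. total_sold = 63
  Event 11 (sale 5): sell min(5,0)=0. stock: 0 - 0 = 0. total_sold = 63
  Event 12 (sale 5): sell min(5,0)=0. stock: 0 - 0 = 0. total_sold = 63
Final: stock = 0, total_sold = 63

First zero at event 5.

Answer: 5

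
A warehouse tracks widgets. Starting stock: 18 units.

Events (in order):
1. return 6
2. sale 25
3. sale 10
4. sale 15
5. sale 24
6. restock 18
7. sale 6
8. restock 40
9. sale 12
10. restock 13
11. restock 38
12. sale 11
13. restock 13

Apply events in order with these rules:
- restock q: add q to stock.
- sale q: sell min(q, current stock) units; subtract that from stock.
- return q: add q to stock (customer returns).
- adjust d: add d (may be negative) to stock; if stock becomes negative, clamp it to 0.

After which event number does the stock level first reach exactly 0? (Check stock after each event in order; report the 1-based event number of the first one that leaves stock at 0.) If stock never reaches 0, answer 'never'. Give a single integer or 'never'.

Answer: 2

Derivation:
Processing events:
Start: stock = 18
  Event 1 (return 6): 18 + 6 = 24
  Event 2 (sale 25): sell min(25,24)=24. stock: 24 - 24 = 0. total_sold = 24
  Event 3 (sale 10): sell min(10,0)=0. stock: 0 - 0 = 0. total_sold = 24
  Event 4 (sale 15): sell min(15,0)=0. stock: 0 - 0 = 0. total_sold = 24
  Event 5 (sale 24): sell min(24,0)=0. stock: 0 - 0 = 0. total_sold = 24
  Event 6 (restock 18): 0 + 18 = 18
  Event 7 (sale 6): sell min(6,18)=6. stock: 18 - 6 = 12. total_sold = 30
  Event 8 (restock 40): 12 + 40 = 52
  Event 9 (sale 12): sell min(12,52)=12. stock: 52 - 12 = 40. total_sold = 42
  Event 10 (restock 13): 40 + 13 = 53
  Event 11 (restock 38): 53 + 38 = 91
  Event 12 (sale 11): sell min(11,91)=11. stock: 91 - 11 = 80. total_sold = 53
  Event 13 (restock 13): 80 + 13 = 93
Final: stock = 93, total_sold = 53

First zero at event 2.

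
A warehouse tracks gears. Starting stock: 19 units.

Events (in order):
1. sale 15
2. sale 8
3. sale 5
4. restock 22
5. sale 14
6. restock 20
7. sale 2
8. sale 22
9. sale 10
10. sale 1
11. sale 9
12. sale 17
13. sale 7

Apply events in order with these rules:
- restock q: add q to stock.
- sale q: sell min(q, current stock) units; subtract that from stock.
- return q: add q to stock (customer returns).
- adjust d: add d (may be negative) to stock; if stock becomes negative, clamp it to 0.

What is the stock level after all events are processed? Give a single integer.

Answer: 0

Derivation:
Processing events:
Start: stock = 19
  Event 1 (sale 15): sell min(15,19)=15. stock: 19 - 15 = 4. total_sold = 15
  Event 2 (sale 8): sell min(8,4)=4. stock: 4 - 4 = 0. total_sold = 19
  Event 3 (sale 5): sell min(5,0)=0. stock: 0 - 0 = 0. total_sold = 19
  Event 4 (restock 22): 0 + 22 = 22
  Event 5 (sale 14): sell min(14,22)=14. stock: 22 - 14 = 8. total_sold = 33
  Event 6 (restock 20): 8 + 20 = 28
  Event 7 (sale 2): sell min(2,28)=2. stock: 28 - 2 = 26. total_sold = 35
  Event 8 (sale 22): sell min(22,26)=22. stock: 26 - 22 = 4. total_sold = 57
  Event 9 (sale 10): sell min(10,4)=4. stock: 4 - 4 = 0. total_sold = 61
  Event 10 (sale 1): sell min(1,0)=0. stock: 0 - 0 = 0. total_sold = 61
  Event 11 (sale 9): sell min(9,0)=0. stock: 0 - 0 = 0. total_sold = 61
  Event 12 (sale 17): sell min(17,0)=0. stock: 0 - 0 = 0. total_sold = 61
  Event 13 (sale 7): sell min(7,0)=0. stock: 0 - 0 = 0. total_sold = 61
Final: stock = 0, total_sold = 61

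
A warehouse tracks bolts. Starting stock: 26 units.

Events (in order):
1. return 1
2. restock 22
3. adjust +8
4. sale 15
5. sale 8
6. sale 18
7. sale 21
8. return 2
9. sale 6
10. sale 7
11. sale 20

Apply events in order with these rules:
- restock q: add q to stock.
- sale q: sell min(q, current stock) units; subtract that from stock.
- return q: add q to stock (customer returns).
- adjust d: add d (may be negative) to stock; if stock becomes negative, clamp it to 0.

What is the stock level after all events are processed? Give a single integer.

Processing events:
Start: stock = 26
  Event 1 (return 1): 26 + 1 = 27
  Event 2 (restock 22): 27 + 22 = 49
  Event 3 (adjust +8): 49 + 8 = 57
  Event 4 (sale 15): sell min(15,57)=15. stock: 57 - 15 = 42. total_sold = 15
  Event 5 (sale 8): sell min(8,42)=8. stock: 42 - 8 = 34. total_sold = 23
  Event 6 (sale 18): sell min(18,34)=18. stock: 34 - 18 = 16. total_sold = 41
  Event 7 (sale 21): sell min(21,16)=16. stock: 16 - 16 = 0. total_sold = 57
  Event 8 (return 2): 0 + 2 = 2
  Event 9 (sale 6): sell min(6,2)=2. stock: 2 - 2 = 0. total_sold = 59
  Event 10 (sale 7): sell min(7,0)=0. stock: 0 - 0 = 0. total_sold = 59
  Event 11 (sale 20): sell min(20,0)=0. stock: 0 - 0 = 0. total_sold = 59
Final: stock = 0, total_sold = 59

Answer: 0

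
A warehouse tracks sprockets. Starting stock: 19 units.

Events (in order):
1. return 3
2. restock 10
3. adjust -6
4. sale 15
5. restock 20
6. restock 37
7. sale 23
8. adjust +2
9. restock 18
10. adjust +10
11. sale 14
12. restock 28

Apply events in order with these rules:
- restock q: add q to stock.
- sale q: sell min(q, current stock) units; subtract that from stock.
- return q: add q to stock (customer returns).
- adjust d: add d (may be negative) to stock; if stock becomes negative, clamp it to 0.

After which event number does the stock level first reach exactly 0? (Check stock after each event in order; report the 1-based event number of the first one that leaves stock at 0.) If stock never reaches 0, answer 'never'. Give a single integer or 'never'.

Answer: never

Derivation:
Processing events:
Start: stock = 19
  Event 1 (return 3): 19 + 3 = 22
  Event 2 (restock 10): 22 + 10 = 32
  Event 3 (adjust -6): 32 + -6 = 26
  Event 4 (sale 15): sell min(15,26)=15. stock: 26 - 15 = 11. total_sold = 15
  Event 5 (restock 20): 11 + 20 = 31
  Event 6 (restock 37): 31 + 37 = 68
  Event 7 (sale 23): sell min(23,68)=23. stock: 68 - 23 = 45. total_sold = 38
  Event 8 (adjust +2): 45 + 2 = 47
  Event 9 (restock 18): 47 + 18 = 65
  Event 10 (adjust +10): 65 + 10 = 75
  Event 11 (sale 14): sell min(14,75)=14. stock: 75 - 14 = 61. total_sold = 52
  Event 12 (restock 28): 61 + 28 = 89
Final: stock = 89, total_sold = 52

Stock never reaches 0.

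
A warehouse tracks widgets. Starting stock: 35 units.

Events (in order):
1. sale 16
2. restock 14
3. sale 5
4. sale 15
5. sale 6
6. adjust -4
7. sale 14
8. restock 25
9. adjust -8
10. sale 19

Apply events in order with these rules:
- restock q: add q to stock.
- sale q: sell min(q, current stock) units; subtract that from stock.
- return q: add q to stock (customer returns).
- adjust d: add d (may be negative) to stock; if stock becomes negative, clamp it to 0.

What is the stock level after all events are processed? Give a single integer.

Processing events:
Start: stock = 35
  Event 1 (sale 16): sell min(16,35)=16. stock: 35 - 16 = 19. total_sold = 16
  Event 2 (restock 14): 19 + 14 = 33
  Event 3 (sale 5): sell min(5,33)=5. stock: 33 - 5 = 28. total_sold = 21
  Event 4 (sale 15): sell min(15,28)=15. stock: 28 - 15 = 13. total_sold = 36
  Event 5 (sale 6): sell min(6,13)=6. stock: 13 - 6 = 7. total_sold = 42
  Event 6 (adjust -4): 7 + -4 = 3
  Event 7 (sale 14): sell min(14,3)=3. stock: 3 - 3 = 0. total_sold = 45
  Event 8 (restock 25): 0 + 25 = 25
  Event 9 (adjust -8): 25 + -8 = 17
  Event 10 (sale 19): sell min(19,17)=17. stock: 17 - 17 = 0. total_sold = 62
Final: stock = 0, total_sold = 62

Answer: 0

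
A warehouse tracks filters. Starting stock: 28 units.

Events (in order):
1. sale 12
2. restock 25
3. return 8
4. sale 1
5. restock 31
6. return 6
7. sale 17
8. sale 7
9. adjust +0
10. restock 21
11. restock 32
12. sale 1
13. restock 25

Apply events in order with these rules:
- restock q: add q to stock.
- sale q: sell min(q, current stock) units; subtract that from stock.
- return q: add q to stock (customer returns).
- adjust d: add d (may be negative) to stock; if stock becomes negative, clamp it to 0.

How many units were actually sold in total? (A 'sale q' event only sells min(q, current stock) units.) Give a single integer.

Processing events:
Start: stock = 28
  Event 1 (sale 12): sell min(12,28)=12. stock: 28 - 12 = 16. total_sold = 12
  Event 2 (restock 25): 16 + 25 = 41
  Event 3 (return 8): 41 + 8 = 49
  Event 4 (sale 1): sell min(1,49)=1. stock: 49 - 1 = 48. total_sold = 13
  Event 5 (restock 31): 48 + 31 = 79
  Event 6 (return 6): 79 + 6 = 85
  Event 7 (sale 17): sell min(17,85)=17. stock: 85 - 17 = 68. total_sold = 30
  Event 8 (sale 7): sell min(7,68)=7. stock: 68 - 7 = 61. total_sold = 37
  Event 9 (adjust +0): 61 + 0 = 61
  Event 10 (restock 21): 61 + 21 = 82
  Event 11 (restock 32): 82 + 32 = 114
  Event 12 (sale 1): sell min(1,114)=1. stock: 114 - 1 = 113. total_sold = 38
  Event 13 (restock 25): 113 + 25 = 138
Final: stock = 138, total_sold = 38

Answer: 38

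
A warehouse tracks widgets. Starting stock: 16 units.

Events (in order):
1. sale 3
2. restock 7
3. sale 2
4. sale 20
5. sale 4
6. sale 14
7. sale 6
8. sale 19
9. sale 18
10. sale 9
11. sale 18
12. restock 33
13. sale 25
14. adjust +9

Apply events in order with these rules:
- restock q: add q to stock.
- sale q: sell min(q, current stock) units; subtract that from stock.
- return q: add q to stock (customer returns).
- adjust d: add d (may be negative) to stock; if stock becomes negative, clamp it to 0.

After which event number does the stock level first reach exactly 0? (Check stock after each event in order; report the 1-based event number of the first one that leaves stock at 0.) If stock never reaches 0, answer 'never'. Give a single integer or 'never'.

Answer: 4

Derivation:
Processing events:
Start: stock = 16
  Event 1 (sale 3): sell min(3,16)=3. stock: 16 - 3 = 13. total_sold = 3
  Event 2 (restock 7): 13 + 7 = 20
  Event 3 (sale 2): sell min(2,20)=2. stock: 20 - 2 = 18. total_sold = 5
  Event 4 (sale 20): sell min(20,18)=18. stock: 18 - 18 = 0. total_sold = 23
  Event 5 (sale 4): sell min(4,0)=0. stock: 0 - 0 = 0. total_sold = 23
  Event 6 (sale 14): sell min(14,0)=0. stock: 0 - 0 = 0. total_sold = 23
  Event 7 (sale 6): sell min(6,0)=0. stock: 0 - 0 = 0. total_sold = 23
  Event 8 (sale 19): sell min(19,0)=0. stock: 0 - 0 = 0. total_sold = 23
  Event 9 (sale 18): sell min(18,0)=0. stock: 0 - 0 = 0. total_sold = 23
  Event 10 (sale 9): sell min(9,0)=0. stock: 0 - 0 = 0. total_sold = 23
  Event 11 (sale 18): sell min(18,0)=0. stock: 0 - 0 = 0. total_sold = 23
  Event 12 (restock 33): 0 + 33 = 33
  Event 13 (sale 25): sell min(25,33)=25. stock: 33 - 25 = 8. total_sold = 48
  Event 14 (adjust +9): 8 + 9 = 17
Final: stock = 17, total_sold = 48

First zero at event 4.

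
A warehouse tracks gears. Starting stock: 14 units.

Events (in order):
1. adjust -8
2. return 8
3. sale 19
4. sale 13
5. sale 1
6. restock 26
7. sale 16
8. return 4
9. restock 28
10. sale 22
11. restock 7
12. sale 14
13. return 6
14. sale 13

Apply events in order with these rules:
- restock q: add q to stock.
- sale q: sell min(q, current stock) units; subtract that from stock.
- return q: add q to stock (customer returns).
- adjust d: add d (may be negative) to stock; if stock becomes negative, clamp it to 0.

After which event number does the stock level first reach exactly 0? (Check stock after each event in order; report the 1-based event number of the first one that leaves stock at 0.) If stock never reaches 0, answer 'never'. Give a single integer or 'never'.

Answer: 3

Derivation:
Processing events:
Start: stock = 14
  Event 1 (adjust -8): 14 + -8 = 6
  Event 2 (return 8): 6 + 8 = 14
  Event 3 (sale 19): sell min(19,14)=14. stock: 14 - 14 = 0. total_sold = 14
  Event 4 (sale 13): sell min(13,0)=0. stock: 0 - 0 = 0. total_sold = 14
  Event 5 (sale 1): sell min(1,0)=0. stock: 0 - 0 = 0. total_sold = 14
  Event 6 (restock 26): 0 + 26 = 26
  Event 7 (sale 16): sell min(16,26)=16. stock: 26 - 16 = 10. total_sold = 30
  Event 8 (return 4): 10 + 4 = 14
  Event 9 (restock 28): 14 + 28 = 42
  Event 10 (sale 22): sell min(22,42)=22. stock: 42 - 22 = 20. total_sold = 52
  Event 11 (restock 7): 20 + 7 = 27
  Event 12 (sale 14): sell min(14,27)=14. stock: 27 - 14 = 13. total_sold = 66
  Event 13 (return 6): 13 + 6 = 19
  Event 14 (sale 13): sell min(13,19)=13. stock: 19 - 13 = 6. total_sold = 79
Final: stock = 6, total_sold = 79

First zero at event 3.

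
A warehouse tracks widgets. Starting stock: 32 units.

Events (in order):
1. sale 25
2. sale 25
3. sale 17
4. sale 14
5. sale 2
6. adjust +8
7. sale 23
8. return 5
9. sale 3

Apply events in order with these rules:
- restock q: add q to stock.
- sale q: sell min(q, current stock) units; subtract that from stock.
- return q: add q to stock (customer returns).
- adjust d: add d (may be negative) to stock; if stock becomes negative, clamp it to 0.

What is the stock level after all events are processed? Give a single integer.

Processing events:
Start: stock = 32
  Event 1 (sale 25): sell min(25,32)=25. stock: 32 - 25 = 7. total_sold = 25
  Event 2 (sale 25): sell min(25,7)=7. stock: 7 - 7 = 0. total_sold = 32
  Event 3 (sale 17): sell min(17,0)=0. stock: 0 - 0 = 0. total_sold = 32
  Event 4 (sale 14): sell min(14,0)=0. stock: 0 - 0 = 0. total_sold = 32
  Event 5 (sale 2): sell min(2,0)=0. stock: 0 - 0 = 0. total_sold = 32
  Event 6 (adjust +8): 0 + 8 = 8
  Event 7 (sale 23): sell min(23,8)=8. stock: 8 - 8 = 0. total_sold = 40
  Event 8 (return 5): 0 + 5 = 5
  Event 9 (sale 3): sell min(3,5)=3. stock: 5 - 3 = 2. total_sold = 43
Final: stock = 2, total_sold = 43

Answer: 2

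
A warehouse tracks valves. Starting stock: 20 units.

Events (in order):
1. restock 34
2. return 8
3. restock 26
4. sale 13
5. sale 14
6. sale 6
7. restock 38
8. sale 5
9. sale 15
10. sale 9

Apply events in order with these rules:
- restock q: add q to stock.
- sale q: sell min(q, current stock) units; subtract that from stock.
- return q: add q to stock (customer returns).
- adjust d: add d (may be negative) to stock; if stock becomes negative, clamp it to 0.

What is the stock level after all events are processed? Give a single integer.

Answer: 64

Derivation:
Processing events:
Start: stock = 20
  Event 1 (restock 34): 20 + 34 = 54
  Event 2 (return 8): 54 + 8 = 62
  Event 3 (restock 26): 62 + 26 = 88
  Event 4 (sale 13): sell min(13,88)=13. stock: 88 - 13 = 75. total_sold = 13
  Event 5 (sale 14): sell min(14,75)=14. stock: 75 - 14 = 61. total_sold = 27
  Event 6 (sale 6): sell min(6,61)=6. stock: 61 - 6 = 55. total_sold = 33
  Event 7 (restock 38): 55 + 38 = 93
  Event 8 (sale 5): sell min(5,93)=5. stock: 93 - 5 = 88. total_sold = 38
  Event 9 (sale 15): sell min(15,88)=15. stock: 88 - 15 = 73. total_sold = 53
  Event 10 (sale 9): sell min(9,73)=9. stock: 73 - 9 = 64. total_sold = 62
Final: stock = 64, total_sold = 62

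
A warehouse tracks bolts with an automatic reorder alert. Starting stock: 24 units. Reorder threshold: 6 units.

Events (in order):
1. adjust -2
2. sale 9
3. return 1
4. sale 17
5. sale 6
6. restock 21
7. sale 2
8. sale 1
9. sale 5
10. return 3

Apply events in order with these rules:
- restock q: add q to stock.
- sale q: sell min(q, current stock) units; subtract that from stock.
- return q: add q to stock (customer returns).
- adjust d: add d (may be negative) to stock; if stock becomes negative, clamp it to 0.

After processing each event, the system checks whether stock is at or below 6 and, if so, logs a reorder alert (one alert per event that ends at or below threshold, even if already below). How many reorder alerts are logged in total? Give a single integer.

Processing events:
Start: stock = 24
  Event 1 (adjust -2): 24 + -2 = 22
  Event 2 (sale 9): sell min(9,22)=9. stock: 22 - 9 = 13. total_sold = 9
  Event 3 (return 1): 13 + 1 = 14
  Event 4 (sale 17): sell min(17,14)=14. stock: 14 - 14 = 0. total_sold = 23
  Event 5 (sale 6): sell min(6,0)=0. stock: 0 - 0 = 0. total_sold = 23
  Event 6 (restock 21): 0 + 21 = 21
  Event 7 (sale 2): sell min(2,21)=2. stock: 21 - 2 = 19. total_sold = 25
  Event 8 (sale 1): sell min(1,19)=1. stock: 19 - 1 = 18. total_sold = 26
  Event 9 (sale 5): sell min(5,18)=5. stock: 18 - 5 = 13. total_sold = 31
  Event 10 (return 3): 13 + 3 = 16
Final: stock = 16, total_sold = 31

Checking against threshold 6:
  After event 1: stock=22 > 6
  After event 2: stock=13 > 6
  After event 3: stock=14 > 6
  After event 4: stock=0 <= 6 -> ALERT
  After event 5: stock=0 <= 6 -> ALERT
  After event 6: stock=21 > 6
  After event 7: stock=19 > 6
  After event 8: stock=18 > 6
  After event 9: stock=13 > 6
  After event 10: stock=16 > 6
Alert events: [4, 5]. Count = 2

Answer: 2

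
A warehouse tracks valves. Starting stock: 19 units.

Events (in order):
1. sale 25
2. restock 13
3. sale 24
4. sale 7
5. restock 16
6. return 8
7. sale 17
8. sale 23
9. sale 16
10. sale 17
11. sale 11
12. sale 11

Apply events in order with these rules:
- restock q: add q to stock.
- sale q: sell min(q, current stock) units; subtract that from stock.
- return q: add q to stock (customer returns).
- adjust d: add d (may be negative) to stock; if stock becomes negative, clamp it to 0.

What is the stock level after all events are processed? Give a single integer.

Answer: 0

Derivation:
Processing events:
Start: stock = 19
  Event 1 (sale 25): sell min(25,19)=19. stock: 19 - 19 = 0. total_sold = 19
  Event 2 (restock 13): 0 + 13 = 13
  Event 3 (sale 24): sell min(24,13)=13. stock: 13 - 13 = 0. total_sold = 32
  Event 4 (sale 7): sell min(7,0)=0. stock: 0 - 0 = 0. total_sold = 32
  Event 5 (restock 16): 0 + 16 = 16
  Event 6 (return 8): 16 + 8 = 24
  Event 7 (sale 17): sell min(17,24)=17. stock: 24 - 17 = 7. total_sold = 49
  Event 8 (sale 23): sell min(23,7)=7. stock: 7 - 7 = 0. total_sold = 56
  Event 9 (sale 16): sell min(16,0)=0. stock: 0 - 0 = 0. total_sold = 56
  Event 10 (sale 17): sell min(17,0)=0. stock: 0 - 0 = 0. total_sold = 56
  Event 11 (sale 11): sell min(11,0)=0. stock: 0 - 0 = 0. total_sold = 56
  Event 12 (sale 11): sell min(11,0)=0. stock: 0 - 0 = 0. total_sold = 56
Final: stock = 0, total_sold = 56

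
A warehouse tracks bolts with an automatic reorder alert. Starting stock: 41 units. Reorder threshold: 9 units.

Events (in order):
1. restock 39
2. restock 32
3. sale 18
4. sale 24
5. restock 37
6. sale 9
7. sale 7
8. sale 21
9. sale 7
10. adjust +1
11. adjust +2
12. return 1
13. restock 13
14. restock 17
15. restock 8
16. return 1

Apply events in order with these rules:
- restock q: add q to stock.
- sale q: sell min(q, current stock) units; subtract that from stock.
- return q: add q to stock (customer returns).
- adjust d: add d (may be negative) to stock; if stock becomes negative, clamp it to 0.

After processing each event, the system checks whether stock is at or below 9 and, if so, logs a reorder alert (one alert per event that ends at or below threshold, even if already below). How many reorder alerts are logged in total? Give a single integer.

Answer: 0

Derivation:
Processing events:
Start: stock = 41
  Event 1 (restock 39): 41 + 39 = 80
  Event 2 (restock 32): 80 + 32 = 112
  Event 3 (sale 18): sell min(18,112)=18. stock: 112 - 18 = 94. total_sold = 18
  Event 4 (sale 24): sell min(24,94)=24. stock: 94 - 24 = 70. total_sold = 42
  Event 5 (restock 37): 70 + 37 = 107
  Event 6 (sale 9): sell min(9,107)=9. stock: 107 - 9 = 98. total_sold = 51
  Event 7 (sale 7): sell min(7,98)=7. stock: 98 - 7 = 91. total_sold = 58
  Event 8 (sale 21): sell min(21,91)=21. stock: 91 - 21 = 70. total_sold = 79
  Event 9 (sale 7): sell min(7,70)=7. stock: 70 - 7 = 63. total_sold = 86
  Event 10 (adjust +1): 63 + 1 = 64
  Event 11 (adjust +2): 64 + 2 = 66
  Event 12 (return 1): 66 + 1 = 67
  Event 13 (restock 13): 67 + 13 = 80
  Event 14 (restock 17): 80 + 17 = 97
  Event 15 (restock 8): 97 + 8 = 105
  Event 16 (return 1): 105 + 1 = 106
Final: stock = 106, total_sold = 86

Checking against threshold 9:
  After event 1: stock=80 > 9
  After event 2: stock=112 > 9
  After event 3: stock=94 > 9
  After event 4: stock=70 > 9
  After event 5: stock=107 > 9
  After event 6: stock=98 > 9
  After event 7: stock=91 > 9
  After event 8: stock=70 > 9
  After event 9: stock=63 > 9
  After event 10: stock=64 > 9
  After event 11: stock=66 > 9
  After event 12: stock=67 > 9
  After event 13: stock=80 > 9
  After event 14: stock=97 > 9
  After event 15: stock=105 > 9
  After event 16: stock=106 > 9
Alert events: []. Count = 0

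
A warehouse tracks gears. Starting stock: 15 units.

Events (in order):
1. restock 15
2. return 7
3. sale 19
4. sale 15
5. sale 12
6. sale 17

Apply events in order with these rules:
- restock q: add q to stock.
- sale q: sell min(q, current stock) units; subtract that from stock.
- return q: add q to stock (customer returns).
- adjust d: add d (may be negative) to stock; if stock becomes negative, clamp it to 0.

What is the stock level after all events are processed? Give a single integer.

Processing events:
Start: stock = 15
  Event 1 (restock 15): 15 + 15 = 30
  Event 2 (return 7): 30 + 7 = 37
  Event 3 (sale 19): sell min(19,37)=19. stock: 37 - 19 = 18. total_sold = 19
  Event 4 (sale 15): sell min(15,18)=15. stock: 18 - 15 = 3. total_sold = 34
  Event 5 (sale 12): sell min(12,3)=3. stock: 3 - 3 = 0. total_sold = 37
  Event 6 (sale 17): sell min(17,0)=0. stock: 0 - 0 = 0. total_sold = 37
Final: stock = 0, total_sold = 37

Answer: 0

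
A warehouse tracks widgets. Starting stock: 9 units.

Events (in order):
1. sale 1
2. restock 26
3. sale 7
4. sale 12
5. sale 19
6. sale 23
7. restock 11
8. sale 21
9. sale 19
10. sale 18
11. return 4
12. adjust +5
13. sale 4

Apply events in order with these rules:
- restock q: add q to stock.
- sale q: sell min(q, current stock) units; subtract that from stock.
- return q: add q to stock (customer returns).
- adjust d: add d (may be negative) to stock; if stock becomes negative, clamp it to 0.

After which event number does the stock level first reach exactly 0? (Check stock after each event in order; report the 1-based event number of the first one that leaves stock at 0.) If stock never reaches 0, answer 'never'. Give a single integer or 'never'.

Answer: 5

Derivation:
Processing events:
Start: stock = 9
  Event 1 (sale 1): sell min(1,9)=1. stock: 9 - 1 = 8. total_sold = 1
  Event 2 (restock 26): 8 + 26 = 34
  Event 3 (sale 7): sell min(7,34)=7. stock: 34 - 7 = 27. total_sold = 8
  Event 4 (sale 12): sell min(12,27)=12. stock: 27 - 12 = 15. total_sold = 20
  Event 5 (sale 19): sell min(19,15)=15. stock: 15 - 15 = 0. total_sold = 35
  Event 6 (sale 23): sell min(23,0)=0. stock: 0 - 0 = 0. total_sold = 35
  Event 7 (restock 11): 0 + 11 = 11
  Event 8 (sale 21): sell min(21,11)=11. stock: 11 - 11 = 0. total_sold = 46
  Event 9 (sale 19): sell min(19,0)=0. stock: 0 - 0 = 0. total_sold = 46
  Event 10 (sale 18): sell min(18,0)=0. stock: 0 - 0 = 0. total_sold = 46
  Event 11 (return 4): 0 + 4 = 4
  Event 12 (adjust +5): 4 + 5 = 9
  Event 13 (sale 4): sell min(4,9)=4. stock: 9 - 4 = 5. total_sold = 50
Final: stock = 5, total_sold = 50

First zero at event 5.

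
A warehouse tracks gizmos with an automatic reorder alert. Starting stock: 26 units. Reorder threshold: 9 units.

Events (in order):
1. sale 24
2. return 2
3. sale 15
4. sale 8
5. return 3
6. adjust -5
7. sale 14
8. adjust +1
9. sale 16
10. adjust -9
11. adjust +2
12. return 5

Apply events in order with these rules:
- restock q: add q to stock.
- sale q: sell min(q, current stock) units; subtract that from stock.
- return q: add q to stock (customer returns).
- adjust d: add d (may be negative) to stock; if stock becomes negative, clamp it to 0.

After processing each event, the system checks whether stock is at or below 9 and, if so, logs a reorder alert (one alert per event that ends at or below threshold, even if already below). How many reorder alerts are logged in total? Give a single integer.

Processing events:
Start: stock = 26
  Event 1 (sale 24): sell min(24,26)=24. stock: 26 - 24 = 2. total_sold = 24
  Event 2 (return 2): 2 + 2 = 4
  Event 3 (sale 15): sell min(15,4)=4. stock: 4 - 4 = 0. total_sold = 28
  Event 4 (sale 8): sell min(8,0)=0. stock: 0 - 0 = 0. total_sold = 28
  Event 5 (return 3): 0 + 3 = 3
  Event 6 (adjust -5): 3 + -5 = 0 (clamped to 0)
  Event 7 (sale 14): sell min(14,0)=0. stock: 0 - 0 = 0. total_sold = 28
  Event 8 (adjust +1): 0 + 1 = 1
  Event 9 (sale 16): sell min(16,1)=1. stock: 1 - 1 = 0. total_sold = 29
  Event 10 (adjust -9): 0 + -9 = 0 (clamped to 0)
  Event 11 (adjust +2): 0 + 2 = 2
  Event 12 (return 5): 2 + 5 = 7
Final: stock = 7, total_sold = 29

Checking against threshold 9:
  After event 1: stock=2 <= 9 -> ALERT
  After event 2: stock=4 <= 9 -> ALERT
  After event 3: stock=0 <= 9 -> ALERT
  After event 4: stock=0 <= 9 -> ALERT
  After event 5: stock=3 <= 9 -> ALERT
  After event 6: stock=0 <= 9 -> ALERT
  After event 7: stock=0 <= 9 -> ALERT
  After event 8: stock=1 <= 9 -> ALERT
  After event 9: stock=0 <= 9 -> ALERT
  After event 10: stock=0 <= 9 -> ALERT
  After event 11: stock=2 <= 9 -> ALERT
  After event 12: stock=7 <= 9 -> ALERT
Alert events: [1, 2, 3, 4, 5, 6, 7, 8, 9, 10, 11, 12]. Count = 12

Answer: 12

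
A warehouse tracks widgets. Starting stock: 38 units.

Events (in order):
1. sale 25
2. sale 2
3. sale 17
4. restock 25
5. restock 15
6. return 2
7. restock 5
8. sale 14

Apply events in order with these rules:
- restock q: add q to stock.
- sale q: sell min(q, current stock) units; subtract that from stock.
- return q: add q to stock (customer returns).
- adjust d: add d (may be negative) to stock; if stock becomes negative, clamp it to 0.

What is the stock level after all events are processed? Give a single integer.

Answer: 33

Derivation:
Processing events:
Start: stock = 38
  Event 1 (sale 25): sell min(25,38)=25. stock: 38 - 25 = 13. total_sold = 25
  Event 2 (sale 2): sell min(2,13)=2. stock: 13 - 2 = 11. total_sold = 27
  Event 3 (sale 17): sell min(17,11)=11. stock: 11 - 11 = 0. total_sold = 38
  Event 4 (restock 25): 0 + 25 = 25
  Event 5 (restock 15): 25 + 15 = 40
  Event 6 (return 2): 40 + 2 = 42
  Event 7 (restock 5): 42 + 5 = 47
  Event 8 (sale 14): sell min(14,47)=14. stock: 47 - 14 = 33. total_sold = 52
Final: stock = 33, total_sold = 52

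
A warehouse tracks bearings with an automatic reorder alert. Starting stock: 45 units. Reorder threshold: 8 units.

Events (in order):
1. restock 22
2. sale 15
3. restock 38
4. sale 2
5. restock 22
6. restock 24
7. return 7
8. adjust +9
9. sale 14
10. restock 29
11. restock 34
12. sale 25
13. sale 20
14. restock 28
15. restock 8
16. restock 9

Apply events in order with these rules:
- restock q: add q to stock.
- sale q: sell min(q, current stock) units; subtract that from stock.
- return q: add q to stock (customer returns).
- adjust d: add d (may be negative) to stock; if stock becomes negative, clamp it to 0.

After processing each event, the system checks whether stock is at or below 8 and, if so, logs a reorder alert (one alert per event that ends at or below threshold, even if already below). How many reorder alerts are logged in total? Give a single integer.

Processing events:
Start: stock = 45
  Event 1 (restock 22): 45 + 22 = 67
  Event 2 (sale 15): sell min(15,67)=15. stock: 67 - 15 = 52. total_sold = 15
  Event 3 (restock 38): 52 + 38 = 90
  Event 4 (sale 2): sell min(2,90)=2. stock: 90 - 2 = 88. total_sold = 17
  Event 5 (restock 22): 88 + 22 = 110
  Event 6 (restock 24): 110 + 24 = 134
  Event 7 (return 7): 134 + 7 = 141
  Event 8 (adjust +9): 141 + 9 = 150
  Event 9 (sale 14): sell min(14,150)=14. stock: 150 - 14 = 136. total_sold = 31
  Event 10 (restock 29): 136 + 29 = 165
  Event 11 (restock 34): 165 + 34 = 199
  Event 12 (sale 25): sell min(25,199)=25. stock: 199 - 25 = 174. total_sold = 56
  Event 13 (sale 20): sell min(20,174)=20. stock: 174 - 20 = 154. total_sold = 76
  Event 14 (restock 28): 154 + 28 = 182
  Event 15 (restock 8): 182 + 8 = 190
  Event 16 (restock 9): 190 + 9 = 199
Final: stock = 199, total_sold = 76

Checking against threshold 8:
  After event 1: stock=67 > 8
  After event 2: stock=52 > 8
  After event 3: stock=90 > 8
  After event 4: stock=88 > 8
  After event 5: stock=110 > 8
  After event 6: stock=134 > 8
  After event 7: stock=141 > 8
  After event 8: stock=150 > 8
  After event 9: stock=136 > 8
  After event 10: stock=165 > 8
  After event 11: stock=199 > 8
  After event 12: stock=174 > 8
  After event 13: stock=154 > 8
  After event 14: stock=182 > 8
  After event 15: stock=190 > 8
  After event 16: stock=199 > 8
Alert events: []. Count = 0

Answer: 0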